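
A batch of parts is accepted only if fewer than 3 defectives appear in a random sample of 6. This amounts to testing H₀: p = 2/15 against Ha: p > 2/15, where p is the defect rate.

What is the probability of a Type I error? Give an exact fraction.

The significance level is the probability, assuming p = 2/15, of seeing 3 or more defectives in 6 draws.
α = 1 − P(Y ≤ 2) = 1 − 2199197/2278125 = 78928/2278125.

78928/2278125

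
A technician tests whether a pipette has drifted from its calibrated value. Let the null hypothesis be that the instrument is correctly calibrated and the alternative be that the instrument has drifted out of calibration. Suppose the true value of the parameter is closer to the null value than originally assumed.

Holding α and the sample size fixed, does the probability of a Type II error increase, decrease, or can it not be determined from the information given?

It increases.

A smaller true effect puts the Ha sampling distribution closer to H₀, so more of it falls in the non-rejection region.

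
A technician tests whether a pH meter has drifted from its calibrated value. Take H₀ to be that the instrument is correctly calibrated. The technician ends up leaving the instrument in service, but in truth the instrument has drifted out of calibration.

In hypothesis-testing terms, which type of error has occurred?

'Leaving the instrument in service' corresponds to failing to reject H₀.
H₀ was not rejected but H₀ is false — a Type II error (false negative).

Type II error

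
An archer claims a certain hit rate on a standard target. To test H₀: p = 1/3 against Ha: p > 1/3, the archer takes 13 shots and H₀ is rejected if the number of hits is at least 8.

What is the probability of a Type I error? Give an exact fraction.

α = P(reject H₀ | H₀ true) = P(K ≥ 8 | p = 1/3), with K ~ Binomial(13, 1/3).
Summing C(13,j)(1/3)^j(2/3)^{13−j} for j = 8,…,13 gives 6139/177147.

6139/177147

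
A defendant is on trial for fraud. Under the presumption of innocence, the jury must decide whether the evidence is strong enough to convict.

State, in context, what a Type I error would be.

With the conventional null hypothesis that the defendant is innocent:
A Type I error is rejecting H₀ when H₀ is true.
Here that means convicting the defendant when actually the defendant is innocent.

A Type I error would mean concluding that the defendant is guilty when in fact the defendant is innocent.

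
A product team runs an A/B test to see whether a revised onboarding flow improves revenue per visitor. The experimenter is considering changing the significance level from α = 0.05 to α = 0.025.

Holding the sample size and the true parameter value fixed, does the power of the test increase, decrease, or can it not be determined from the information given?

Lowering α raises the bar for rejection; under Ha, the test now fails to reject on outcomes it previously would have rejected.
Since power = 1 − β and β increases, power decreases.

It decreases.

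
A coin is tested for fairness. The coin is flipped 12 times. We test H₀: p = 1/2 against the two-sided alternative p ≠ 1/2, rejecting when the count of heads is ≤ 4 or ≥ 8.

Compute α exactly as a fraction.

397/1024

α = P(Y ≤ 4 or Y ≥ 8 | p = 1/2), Y ~ Binomial(12, 1/2).
By symmetry, α = 2·P(Y ≤ 4) = 2·(1 + 12 + 66 + 220 + 495)/4096 = 1588/4096 = 397/1024.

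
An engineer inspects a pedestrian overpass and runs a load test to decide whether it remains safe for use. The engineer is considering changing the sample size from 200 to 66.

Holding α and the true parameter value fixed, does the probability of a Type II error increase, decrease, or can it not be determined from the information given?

Reducing n widens both sampling distributions, so the test has less ability to distinguish Ha from H₀.

It increases.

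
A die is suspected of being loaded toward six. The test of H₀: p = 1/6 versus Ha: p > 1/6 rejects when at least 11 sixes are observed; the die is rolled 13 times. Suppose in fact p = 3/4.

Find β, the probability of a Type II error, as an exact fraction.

β = P(fail to reject H₀ | Ha true) = P(K ≤ 10 | p = 3/4), K ~ Binomial(13, 3/4).
Adding the binomial probabilities P(K=0)+…+P(K=10) at p = 3/4 gives 22394171/33554432.

22394171/33554432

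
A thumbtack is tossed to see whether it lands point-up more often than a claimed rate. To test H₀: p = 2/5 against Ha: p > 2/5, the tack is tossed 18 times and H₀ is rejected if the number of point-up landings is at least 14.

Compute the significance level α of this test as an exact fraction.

The Type I error probability is α = P(K ≥ 14) computed under H₀, where K ~ Binomial(18, 2/5).
P(K ≥ 14) = Σ_{j=14}^{18} C(18,j)·(2/5)^j·(3/5)^{18-j} = 976093184/762939453125.

976093184/762939453125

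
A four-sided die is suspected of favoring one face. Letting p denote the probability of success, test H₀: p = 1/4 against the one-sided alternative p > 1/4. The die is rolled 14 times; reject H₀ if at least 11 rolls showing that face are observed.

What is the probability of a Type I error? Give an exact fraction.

α = P(reject H₀ | H₀ true) = P(K ≥ 11 | p = 1/4), with K ~ Binomial(14, 1/4).
Adding the binomial terms for j = 11 through 14 with p = 1/4 yields 5345/134217728.

5345/134217728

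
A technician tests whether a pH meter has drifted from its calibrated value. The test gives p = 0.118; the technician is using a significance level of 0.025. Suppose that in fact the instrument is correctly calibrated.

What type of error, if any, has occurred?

No error (correct decision).

The conventional null hypothesis is that the instrument is correctly calibrated.
Since p = 0.118 ≥ α = 0.025, H₀ is not rejected.
H₀ is true (actually the instrument is correctly calibrated).
The decision matches the true state — no error.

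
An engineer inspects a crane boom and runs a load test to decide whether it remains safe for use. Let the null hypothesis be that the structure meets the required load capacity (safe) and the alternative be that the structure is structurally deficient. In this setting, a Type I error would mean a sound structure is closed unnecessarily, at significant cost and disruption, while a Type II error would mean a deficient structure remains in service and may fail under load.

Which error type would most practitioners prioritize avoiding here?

The Type II consequence (a deficient structure remains in service and may fail under load) is more severe than the Type I consequence (a sound structure is closed unnecessarily, at significant cost and disruption).

Type II error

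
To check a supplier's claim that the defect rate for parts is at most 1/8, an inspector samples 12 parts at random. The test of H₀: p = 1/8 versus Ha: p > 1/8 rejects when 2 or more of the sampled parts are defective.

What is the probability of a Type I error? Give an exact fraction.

31150268619/68719476736

The significance level is the probability, assuming p = 1/8, of seeing 2 or more defectives in 12 draws.
Computing the lower-tail complement: 1 − 37569208117/68719476736 = 31150268619/68719476736.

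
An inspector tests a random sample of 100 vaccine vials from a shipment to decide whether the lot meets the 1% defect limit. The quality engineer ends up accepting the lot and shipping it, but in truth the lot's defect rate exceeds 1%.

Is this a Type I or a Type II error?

The null hypothesis here is that the lot's defect rate is 1% (within specification).
'Accepting the lot and shipping it' corresponds to failing to reject H₀.
H₀ was not rejected but H₀ is false — a Type II error (false negative).

Type II error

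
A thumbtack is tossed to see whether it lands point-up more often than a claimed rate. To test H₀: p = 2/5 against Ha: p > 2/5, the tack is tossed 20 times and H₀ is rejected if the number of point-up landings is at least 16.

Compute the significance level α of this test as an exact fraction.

Under H₀, Y ~ Binomial(20, 2/5), and α = P(Y ≥ 16).
Adding the binomial terms for j = 16 through 20 with p = 2/5 yields 30234443776/95367431640625.

30234443776/95367431640625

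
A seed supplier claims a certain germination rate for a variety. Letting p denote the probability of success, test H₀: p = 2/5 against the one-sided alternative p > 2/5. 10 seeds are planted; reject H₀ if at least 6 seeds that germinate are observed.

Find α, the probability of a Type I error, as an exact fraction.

α = P(reject H₀ | H₀ true) = P(X ≥ 6 | p = 2/5), with X ~ Binomial(10, 2/5).
P(X ≥ 6) = Σ_{j=6}^{10} C(10,j)·(2/5)^j·(3/5)^{10-j} = 1623424/9765625.

1623424/9765625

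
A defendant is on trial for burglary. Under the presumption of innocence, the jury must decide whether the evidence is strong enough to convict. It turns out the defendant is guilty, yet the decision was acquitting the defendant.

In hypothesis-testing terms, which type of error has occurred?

Type II error

The null hypothesis here is that the defendant is innocent.
'Acquitting the defendant' corresponds to failing to reject H₀.
H₀ was not rejected but H₀ is false — a Type II error (false negative).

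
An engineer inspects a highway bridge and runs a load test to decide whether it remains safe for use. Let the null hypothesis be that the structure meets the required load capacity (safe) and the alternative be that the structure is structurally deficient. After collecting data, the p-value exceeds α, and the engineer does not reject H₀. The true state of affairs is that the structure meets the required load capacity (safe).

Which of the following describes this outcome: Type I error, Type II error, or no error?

Neither — the decision is correct.

The test retained a true H₀ — the decision matches the true state.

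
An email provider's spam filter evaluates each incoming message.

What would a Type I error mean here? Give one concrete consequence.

With the conventional null hypothesis that the message is legitimate (not spam):
A Type I error is rejecting H₀ when H₀ is true.
Here that means sending the message to the spam folder when actually the message is legitimate (not spam).

A Type I error would mean concluding that the message is spam when in fact the message is legitimate (not spam). Consequence: a legitimate email — possibly an important one — is hidden in the spam folder.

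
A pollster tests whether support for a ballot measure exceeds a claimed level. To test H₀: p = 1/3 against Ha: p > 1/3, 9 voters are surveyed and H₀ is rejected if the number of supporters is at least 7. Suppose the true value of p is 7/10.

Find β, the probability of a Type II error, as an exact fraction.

A Type II error is failing to reject when Ha holds: with p = 7/10, β = P(X ≤ 6).
Equivalently, β = 1 − P(X ≥ 7) = 268584417/500000000.

268584417/500000000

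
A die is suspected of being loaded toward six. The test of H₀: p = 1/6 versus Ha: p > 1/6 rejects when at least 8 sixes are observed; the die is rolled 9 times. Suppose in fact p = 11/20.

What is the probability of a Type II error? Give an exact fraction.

123069745737/128000000000

A Type II error is failing to reject when Ha holds: with p = 11/20, β = P(S ≤ 7).
Equivalently, β = 1 − P(S ≥ 8) = 123069745737/128000000000.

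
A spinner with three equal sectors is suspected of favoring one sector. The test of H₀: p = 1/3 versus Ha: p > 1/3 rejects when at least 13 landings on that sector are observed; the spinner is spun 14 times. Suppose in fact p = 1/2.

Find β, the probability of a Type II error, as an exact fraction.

16369/16384

β = P(fail to reject H₀ | Ha true) = P(S ≤ 12 | p = 1/2), S ~ Binomial(14, 1/2).
Summing C(14,j)·(1/2)^j·(1/2)^{14-j} for j = 0..12 gives 16369/16384.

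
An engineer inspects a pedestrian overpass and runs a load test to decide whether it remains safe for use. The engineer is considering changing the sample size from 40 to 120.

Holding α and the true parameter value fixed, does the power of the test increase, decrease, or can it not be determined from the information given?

It increases.

A larger sample reduces the standard error, pulling the sampling distribution under Ha further from the non-rejection region.
Since power = 1 − β and β decreases, power increases.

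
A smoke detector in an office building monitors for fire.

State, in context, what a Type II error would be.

A Type II error would mean concluding that there is no fire (or at least failing to establish that there is a fire) when in fact there is a fire.

With the conventional null hypothesis that there is no fire:
A Type II error is failing to reject H₀ when H₀ is false.
Here that means remaining silent when actually there is a fire.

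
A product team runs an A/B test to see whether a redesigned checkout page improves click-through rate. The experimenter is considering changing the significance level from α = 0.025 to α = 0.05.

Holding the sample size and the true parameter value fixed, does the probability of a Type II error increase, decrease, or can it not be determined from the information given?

It decreases.

A larger α widens the rejection region, so when the alternative is true more outcomes lead to rejection — failing to reject becomes less likely.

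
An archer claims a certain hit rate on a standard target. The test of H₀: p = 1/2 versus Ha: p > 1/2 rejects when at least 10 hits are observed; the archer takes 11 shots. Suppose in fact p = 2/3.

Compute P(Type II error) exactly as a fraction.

163835/177147

A Type II error is failing to reject when Ha holds: with p = 2/3, β = P(X ≤ 9).
Equivalently, β = 1 − P(X ≥ 10) = 163835/177147.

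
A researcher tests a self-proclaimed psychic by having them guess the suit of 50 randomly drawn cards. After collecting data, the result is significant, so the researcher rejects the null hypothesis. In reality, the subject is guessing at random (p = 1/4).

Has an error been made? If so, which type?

The conventional null hypothesis here is that the subject is guessing at random (p = 1/4).
H₀ was rejected, but H₀ is actually true.
Rejecting a true null hypothesis is a Type I error (false positive).

Type I error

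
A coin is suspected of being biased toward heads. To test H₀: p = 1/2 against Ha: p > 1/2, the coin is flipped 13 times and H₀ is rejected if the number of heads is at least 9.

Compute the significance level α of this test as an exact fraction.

α = P(reject H₀ | H₀ true) = P(S ≥ 9 | p = 1/2), with S ~ Binomial(13, 1/2).
P(S ≥ 9) = [C(13,9) + C(13,10) + C(13,11) + C(13,12) + C(13,13)] / 2^13 = (715 + 286 + 78 + 13 + 1) / 8192 = 1093/8192.

1093/8192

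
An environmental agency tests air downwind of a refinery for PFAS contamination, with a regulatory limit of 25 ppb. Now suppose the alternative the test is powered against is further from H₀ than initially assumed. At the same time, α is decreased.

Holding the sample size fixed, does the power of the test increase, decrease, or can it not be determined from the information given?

Cannot be determined from the information given.

The first change alone would make β decrease; the second alone would make β increase. Which effect dominates depends on the magnitudes, which are not given.
Since power = 1 − β, the effect on power is likewise indeterminate.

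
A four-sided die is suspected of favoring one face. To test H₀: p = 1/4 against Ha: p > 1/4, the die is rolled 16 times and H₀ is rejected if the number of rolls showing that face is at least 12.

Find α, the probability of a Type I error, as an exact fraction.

163669/4294967296

α = P(reject H₀ | H₀ true) = P(S ≥ 12 | p = 1/4), with S ~ Binomial(16, 1/4).
P(S ≥ 12) = Σ_{j=12}^{16} C(16,j)·(1/4)^j·(3/4)^{16-j} = 163669/4294967296.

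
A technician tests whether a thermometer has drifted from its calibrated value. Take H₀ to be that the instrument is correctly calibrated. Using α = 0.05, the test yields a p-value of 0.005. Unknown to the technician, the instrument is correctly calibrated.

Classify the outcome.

Since p = 0.005 < α = 0.05, H₀ is rejected.
H₀ is true (actually the instrument is correctly calibrated).
Rejecting a true H₀ is a Type I error.

Type I error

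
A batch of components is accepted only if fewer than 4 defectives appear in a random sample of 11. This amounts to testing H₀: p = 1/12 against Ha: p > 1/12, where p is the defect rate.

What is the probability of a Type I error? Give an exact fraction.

Under H₀, Y ~ Binomial(11, 1/12); the Type I error rate is P(Y ≥ 4).
α = 1 − P(Y ≤ 3) = 1 − 30653319983/30958682112 = 305362129/30958682112.

305362129/30958682112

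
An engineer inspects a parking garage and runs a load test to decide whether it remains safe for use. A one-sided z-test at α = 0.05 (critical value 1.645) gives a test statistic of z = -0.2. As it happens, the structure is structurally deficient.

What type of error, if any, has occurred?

The conventional null hypothesis is that the structure meets the required load capacity (safe).
Since z = -0.2 ≤ z* = 1.645, H₀ is not rejected.
H₀ is false (actually the structure is structurally deficient).
Failing to reject a false H₀ is a Type II error.

Type II error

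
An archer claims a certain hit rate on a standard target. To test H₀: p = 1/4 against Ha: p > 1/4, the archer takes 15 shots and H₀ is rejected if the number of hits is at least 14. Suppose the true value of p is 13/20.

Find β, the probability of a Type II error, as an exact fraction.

β = P(fail to reject H₀ | Ha true) = P(Y ≤ 13 | p = 13/20), Y ~ Binomial(15, 13/20).
Summing C(15,j)·(13/20)^j·(7/20)^{15-j} for j = 0..13 gives 16151694793243741949/16384000000000000000.

16151694793243741949/16384000000000000000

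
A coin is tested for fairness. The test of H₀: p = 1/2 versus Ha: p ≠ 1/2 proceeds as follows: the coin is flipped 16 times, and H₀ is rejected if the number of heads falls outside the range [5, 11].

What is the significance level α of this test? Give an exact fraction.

2517/32768

α = P(K ≤ 4 or K ≥ 12 | p = 1/2), K ~ Binomial(16, 1/2).
The two tails are symmetric, so α = 2·(1 + 16 + 120 + 560 + 1820)/2^16 = 5034/65536 = 2517/32768.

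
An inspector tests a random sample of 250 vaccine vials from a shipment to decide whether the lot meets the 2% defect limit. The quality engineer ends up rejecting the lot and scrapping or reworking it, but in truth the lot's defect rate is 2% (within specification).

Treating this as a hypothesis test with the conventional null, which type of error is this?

The null hypothesis here is that the lot's defect rate is 2% (within specification).
'Rejecting the lot and scrapping or reworking it' corresponds to rejecting H₀.
H₀ was rejected but H₀ is true — a Type I error (false positive).

Type I error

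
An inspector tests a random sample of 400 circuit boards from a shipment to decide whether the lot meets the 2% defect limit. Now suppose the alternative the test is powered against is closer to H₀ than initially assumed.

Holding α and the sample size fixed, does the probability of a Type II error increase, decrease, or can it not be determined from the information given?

It increases.

A smaller true effect puts the Ha sampling distribution closer to H₀, so more of it falls in the non-rejection region.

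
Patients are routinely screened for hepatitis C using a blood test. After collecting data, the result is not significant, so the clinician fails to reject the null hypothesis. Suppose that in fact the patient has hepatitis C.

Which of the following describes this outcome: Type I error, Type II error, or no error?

The conventional null hypothesis here is that the patient does not have hepatitis C.
H₀ was not rejected, but H₀ is actually false.
Failing to reject a false null hypothesis is a Type II error (false negative).

Type II error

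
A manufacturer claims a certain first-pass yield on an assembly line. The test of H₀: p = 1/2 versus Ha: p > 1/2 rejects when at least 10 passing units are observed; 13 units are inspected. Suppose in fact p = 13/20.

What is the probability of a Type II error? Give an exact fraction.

739046497348117/1024000000000000

Under the alternative p = 13/20, K ~ Binomial(13, 13/20); β is the probability the test does not reject, P(K < 10).
Adding the binomial probabilities P(K=0)+…+P(K=9) at p = 13/20 gives 739046497348117/1024000000000000.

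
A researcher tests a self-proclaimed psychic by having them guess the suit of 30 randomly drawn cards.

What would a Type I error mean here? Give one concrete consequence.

With the conventional null hypothesis that the subject is guessing at random (p = 1/4):
A Type I error is rejecting H₀ when H₀ is true.
Here that means concluding the subject has some ability beyond chance when actually the subject is guessing at random (p = 1/4).

A Type I error would mean concluding that the subject performs better than chance when in fact the subject is guessing at random (p = 1/4). Consequence: a lucky guesser is credited with psychic ability.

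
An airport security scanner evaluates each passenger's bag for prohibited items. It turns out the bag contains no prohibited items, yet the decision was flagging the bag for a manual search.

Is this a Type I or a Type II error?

Type I error

The null hypothesis here is that the bag contains no prohibited items.
'Flagging the bag for a manual search' corresponds to rejecting H₀.
H₀ was rejected but H₀ is true — a Type I error (false positive).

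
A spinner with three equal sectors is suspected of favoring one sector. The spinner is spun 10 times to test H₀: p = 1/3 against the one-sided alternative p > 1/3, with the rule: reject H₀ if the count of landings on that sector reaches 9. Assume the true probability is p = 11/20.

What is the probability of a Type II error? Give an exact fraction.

10001847283209/10240000000000

Under the alternative p = 11/20, X ~ Binomial(10, 11/20); β is the probability the test does not reject, P(X < 9).
Equivalently, β = 1 − P(X ≥ 9) = 10001847283209/10240000000000.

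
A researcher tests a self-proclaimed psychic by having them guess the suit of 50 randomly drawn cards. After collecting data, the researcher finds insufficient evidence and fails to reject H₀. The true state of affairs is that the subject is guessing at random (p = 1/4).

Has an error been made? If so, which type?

The conventional null hypothesis here is that the subject is guessing at random (p = 1/4).
The test retained a true H₀ — the decision matches the true state.

No error — this is a correct decision.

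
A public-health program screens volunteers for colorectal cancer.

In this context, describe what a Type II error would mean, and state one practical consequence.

With the conventional null hypothesis that the patient does not have colorectal cancer:
A Type II error is failing to reject H₀ when H₀ is false.
Here that means clearing the patient as negative when actually the patient has colorectal cancer.

A Type II error would mean concluding that the patient does not have colorectal cancer (or at least failing to establish that the patient has colorectal cancer) when in fact the patient has colorectal cancer. Consequence: a patient with colorectal cancer is told they are healthy and receives no treatment.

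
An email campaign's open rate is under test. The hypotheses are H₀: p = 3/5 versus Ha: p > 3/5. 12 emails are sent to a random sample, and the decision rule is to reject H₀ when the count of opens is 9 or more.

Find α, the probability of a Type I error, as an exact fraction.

11002797/48828125

α = P(reject H₀ | H₀ true) = P(S ≥ 9 | p = 3/5), with S ~ Binomial(12, 3/5).
P(S ≥ 9) = Σ_{j=9}^{12} C(12,j)·(3/5)^j·(2/5)^{12-j} = 11002797/48828125.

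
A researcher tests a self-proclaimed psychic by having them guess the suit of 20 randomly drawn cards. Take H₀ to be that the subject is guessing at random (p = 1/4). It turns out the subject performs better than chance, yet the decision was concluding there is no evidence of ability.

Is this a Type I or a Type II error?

Type II error

'Concluding there is no evidence of ability' corresponds to failing to reject H₀.
H₀ was not rejected but H₀ is false — a Type II error (false negative).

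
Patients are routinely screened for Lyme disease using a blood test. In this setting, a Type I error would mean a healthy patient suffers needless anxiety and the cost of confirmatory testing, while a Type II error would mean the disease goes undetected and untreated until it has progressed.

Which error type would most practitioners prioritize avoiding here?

Type II error

The Type II consequence (the disease goes undetected and untreated until it has progressed) is more severe than the Type I consequence (a healthy patient suffers needless anxiety and the cost of confirmatory testing).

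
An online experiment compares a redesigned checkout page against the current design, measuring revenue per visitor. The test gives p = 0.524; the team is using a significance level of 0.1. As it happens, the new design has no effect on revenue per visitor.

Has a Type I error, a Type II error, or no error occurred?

The conventional null hypothesis is that the new design has no effect on revenue per visitor.
Since p = 0.524 ≥ α = 0.1, H₀ is not rejected.
H₀ is true (actually the new design has no effect on revenue per visitor).
The decision matches the true state — no error.

No error (correct decision).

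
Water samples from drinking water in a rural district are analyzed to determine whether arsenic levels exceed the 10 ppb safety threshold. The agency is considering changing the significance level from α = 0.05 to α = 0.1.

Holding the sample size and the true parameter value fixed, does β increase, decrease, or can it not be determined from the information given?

It decreases.

With a larger α the critical value moves toward the center, so more of the Ha sampling distribution lies in the rejection region.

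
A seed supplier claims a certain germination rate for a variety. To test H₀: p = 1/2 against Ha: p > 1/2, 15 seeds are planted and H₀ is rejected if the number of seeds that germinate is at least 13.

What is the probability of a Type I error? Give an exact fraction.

121/32768

The Type I error probability is α = P(K ≥ 13) computed under H₀, where K ~ Binomial(15, 1/2).
P(K ≥ 13) = [C(15,13) + C(15,14) + C(15,15)] / 2^15 = (105 + 15 + 1) / 32768 = 121/32768.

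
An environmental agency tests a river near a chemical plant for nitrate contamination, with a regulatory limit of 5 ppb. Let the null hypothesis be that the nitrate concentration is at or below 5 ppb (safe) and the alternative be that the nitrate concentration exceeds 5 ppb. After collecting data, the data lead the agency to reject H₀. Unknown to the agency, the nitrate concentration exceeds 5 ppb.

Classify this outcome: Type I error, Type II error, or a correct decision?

The test rejected a false H₀ — the decision matches the true state.

Neither — the decision is correct.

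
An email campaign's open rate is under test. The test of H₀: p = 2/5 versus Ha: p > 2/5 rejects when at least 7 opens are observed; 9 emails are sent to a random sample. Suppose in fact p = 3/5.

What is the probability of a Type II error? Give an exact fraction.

β = P(fail to reject H₀ | Ha true) = P(X ≤ 6 | p = 3/5), X ~ Binomial(9, 3/5).
Adding the binomial probabilities P(X=0)+…+P(X=6) at p = 3/5 gives 1500416/1953125.

1500416/1953125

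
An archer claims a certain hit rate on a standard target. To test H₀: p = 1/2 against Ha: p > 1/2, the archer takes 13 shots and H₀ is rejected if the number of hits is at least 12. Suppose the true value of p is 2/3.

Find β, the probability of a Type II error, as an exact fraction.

510961/531441

A Type II error is failing to reject when Ha holds: with p = 2/3, β = P(Y ≤ 11).
Summing C(13,j)·(2/3)^j·(1/3)^{13-j} for j = 0..11 gives 510961/531441.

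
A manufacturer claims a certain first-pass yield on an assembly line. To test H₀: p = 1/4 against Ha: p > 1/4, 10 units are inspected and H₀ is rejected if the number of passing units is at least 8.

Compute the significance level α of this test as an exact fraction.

109/262144

The Type I error probability is α = P(K ≥ 8) computed under H₀, where K ~ Binomial(10, 1/4).
Summing C(10,j)(1/4)^j(3/4)^{10−j} for j = 8,…,10 gives 109/262144.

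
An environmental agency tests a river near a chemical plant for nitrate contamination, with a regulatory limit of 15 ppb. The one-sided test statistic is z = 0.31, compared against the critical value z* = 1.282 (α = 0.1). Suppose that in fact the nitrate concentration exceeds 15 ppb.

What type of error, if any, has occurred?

Type II error

The conventional null hypothesis is that the nitrate concentration is at or below 15 ppb (safe).
Since z = 0.31 ≤ z* = 1.282, H₀ is not rejected.
H₀ is false (actually the nitrate concentration exceeds 15 ppb).
Failing to reject a false H₀ is a Type II error.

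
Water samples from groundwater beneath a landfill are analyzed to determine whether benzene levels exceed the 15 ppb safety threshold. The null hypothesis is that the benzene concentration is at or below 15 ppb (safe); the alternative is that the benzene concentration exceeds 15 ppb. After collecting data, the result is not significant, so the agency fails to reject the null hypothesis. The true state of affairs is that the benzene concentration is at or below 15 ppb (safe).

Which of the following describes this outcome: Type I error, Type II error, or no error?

The test retained a true H₀ — the decision matches the true state.

No error (correct decision).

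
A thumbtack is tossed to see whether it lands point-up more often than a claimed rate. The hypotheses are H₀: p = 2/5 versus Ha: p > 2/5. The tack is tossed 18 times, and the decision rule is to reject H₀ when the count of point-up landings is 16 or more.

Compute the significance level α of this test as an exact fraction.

α = P(reject H₀ | H₀ true) = P(Y ≥ 16 | p = 2/5), with Y ~ Binomial(18, 2/5).
P(Y ≥ 16) = Σ_{j=16}^{18} C(18,j)·(2/5)^j·(3/5)^{18-j} = 97583104/3814697265625.

97583104/3814697265625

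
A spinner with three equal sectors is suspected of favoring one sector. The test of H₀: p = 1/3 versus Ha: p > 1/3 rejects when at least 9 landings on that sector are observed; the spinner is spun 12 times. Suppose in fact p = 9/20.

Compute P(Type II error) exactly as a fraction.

790057068555953/819200000000000

A Type II error is failing to reject when Ha holds: with p = 9/20, β = P(Y ≤ 8).
Summing C(12,j)·(9/20)^j·(11/20)^{12-j} for j = 0..8 gives 790057068555953/819200000000000.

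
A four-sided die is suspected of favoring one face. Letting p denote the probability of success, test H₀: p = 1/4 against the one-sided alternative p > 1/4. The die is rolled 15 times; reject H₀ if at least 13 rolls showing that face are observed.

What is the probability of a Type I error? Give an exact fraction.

991/1073741824

The Type I error probability is α = P(S ≥ 13) computed under H₀, where S ~ Binomial(15, 1/4).
Summing C(15,j)(1/4)^j(3/4)^{15−j} for j = 13,…,15 gives 991/1073741824.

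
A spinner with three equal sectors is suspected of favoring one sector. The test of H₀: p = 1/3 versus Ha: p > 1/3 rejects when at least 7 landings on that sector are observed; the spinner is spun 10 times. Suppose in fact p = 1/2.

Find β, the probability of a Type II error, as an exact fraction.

53/64

β = P(fail to reject H₀ | Ha true) = P(S ≤ 6 | p = 1/2), S ~ Binomial(10, 1/2).
Equivalently, β = 1 − P(S ≥ 7) = 53/64.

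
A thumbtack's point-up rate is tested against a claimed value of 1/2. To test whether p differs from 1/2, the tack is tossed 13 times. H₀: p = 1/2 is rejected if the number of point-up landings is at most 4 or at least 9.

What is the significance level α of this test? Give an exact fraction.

1093/4096

The significance level is the null-hypothesis probability of the rejection region {≤4} ∪ {≥9}.
The two tails are symmetric, so α = 2·(1 + 13 + 78 + 286 + 715)/2^13 = 2186/8192 = 1093/4096.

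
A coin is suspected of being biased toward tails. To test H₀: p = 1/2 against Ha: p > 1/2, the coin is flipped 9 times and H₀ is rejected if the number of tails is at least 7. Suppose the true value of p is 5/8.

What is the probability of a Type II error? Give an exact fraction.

24101307/33554432

β = P(fail to reject H₀ | Ha true) = P(S ≤ 6 | p = 5/8), S ~ Binomial(9, 5/8).
Adding the binomial probabilities P(S=0)+…+P(S=6) at p = 5/8 gives 24101307/33554432.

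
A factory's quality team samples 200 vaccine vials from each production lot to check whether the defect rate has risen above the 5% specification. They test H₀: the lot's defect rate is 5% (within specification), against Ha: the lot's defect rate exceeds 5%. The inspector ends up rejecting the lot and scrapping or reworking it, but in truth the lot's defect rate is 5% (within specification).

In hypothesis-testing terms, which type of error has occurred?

Type I error

'Rejecting the lot and scrapping or reworking it' corresponds to rejecting H₀.
H₀ was rejected but H₀ is true — a Type I error (false positive).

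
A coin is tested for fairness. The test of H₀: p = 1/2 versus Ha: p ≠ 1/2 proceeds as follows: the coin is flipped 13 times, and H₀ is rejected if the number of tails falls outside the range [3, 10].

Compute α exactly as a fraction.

The significance level is the null-hypothesis probability of the rejection region {≤2} ∪ {≥11}.
The two tails are symmetric, so α = 2·(1 + 13 + 78)/2^13 = 184/8192 = 23/1024.

23/1024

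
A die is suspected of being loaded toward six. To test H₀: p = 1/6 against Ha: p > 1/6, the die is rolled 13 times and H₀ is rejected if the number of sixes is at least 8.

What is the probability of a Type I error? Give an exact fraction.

The Type I error probability is α = P(S ≥ 8) computed under H₀, where S ~ Binomial(13, 1/6).
Adding the binomial terms for j = 8 through 13 with p = 1/6 yields 13909/40310784.

13909/40310784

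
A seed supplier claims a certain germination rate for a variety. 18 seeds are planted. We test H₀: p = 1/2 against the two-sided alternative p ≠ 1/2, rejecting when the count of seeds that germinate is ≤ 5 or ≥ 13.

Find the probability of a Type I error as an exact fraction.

1577/16384

α = P(S ≤ 5 or S ≥ 13 | p = 1/2), S ~ Binomial(18, 1/2).
The two tails are symmetric, so α = 2·(1 + 18 + 153 + 816 + 3060 + 8568)/2^18 = 25232/262144 = 1577/16384.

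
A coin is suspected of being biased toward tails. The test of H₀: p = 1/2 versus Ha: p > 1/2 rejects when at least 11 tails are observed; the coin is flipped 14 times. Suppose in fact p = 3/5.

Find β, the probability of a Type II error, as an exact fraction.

β = P(fail to reject H₀ | Ha true) = P(K ≤ 10 | p = 3/5), K ~ Binomial(14, 3/5).
Adding the binomial probabilities P(K=0)+…+P(K=10) at p = 3/5 gives 5344795024/6103515625.

5344795024/6103515625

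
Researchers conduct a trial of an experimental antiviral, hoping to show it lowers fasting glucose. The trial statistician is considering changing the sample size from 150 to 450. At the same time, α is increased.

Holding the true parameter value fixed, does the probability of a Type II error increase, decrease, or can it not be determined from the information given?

It decreases.

Increasing n separates the H₀ and Ha sampling distributions, so under Ha fewer outcomes land in the acceptance region. Relaxing α lowers the evidence threshold; under Ha, outcomes that previously fell short now trigger rejection. Both changes push β in the same direction.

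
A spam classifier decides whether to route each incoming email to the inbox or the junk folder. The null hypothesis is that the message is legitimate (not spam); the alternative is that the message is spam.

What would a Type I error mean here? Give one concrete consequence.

A Type I error would mean concluding that the message is spam when in fact the message is legitimate (not spam). Consequence: a legitimate email — possibly an important one — is hidden in the spam folder.

A Type I error is rejecting H₀ when H₀ is true.
Here that means sending the message to the spam folder when actually the message is legitimate (not spam).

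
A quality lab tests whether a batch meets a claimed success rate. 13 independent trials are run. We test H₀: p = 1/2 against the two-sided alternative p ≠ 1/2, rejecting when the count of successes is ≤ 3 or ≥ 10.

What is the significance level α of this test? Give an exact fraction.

α = P(K ≤ 3 or K ≥ 10 | p = 1/2), K ~ Binomial(13, 1/2).
Each tail has probability (1 + 13 + 78 + 286)/8192; doubling gives α = 756/8192 = 189/2048.

189/2048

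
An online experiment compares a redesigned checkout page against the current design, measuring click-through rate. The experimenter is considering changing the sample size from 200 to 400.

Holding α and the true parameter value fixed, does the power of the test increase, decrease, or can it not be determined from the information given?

It increases.

More data shrinks sampling variability; the test statistic under Ha concentrates further from the null value, making rejection more likely.
Since power = 1 − β and β decreases, power increases.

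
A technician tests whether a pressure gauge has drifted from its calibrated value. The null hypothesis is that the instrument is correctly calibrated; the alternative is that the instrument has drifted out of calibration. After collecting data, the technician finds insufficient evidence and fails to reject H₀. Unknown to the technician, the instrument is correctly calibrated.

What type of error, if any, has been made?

The test retained a true H₀ — the decision matches the true state.

No error (correct decision).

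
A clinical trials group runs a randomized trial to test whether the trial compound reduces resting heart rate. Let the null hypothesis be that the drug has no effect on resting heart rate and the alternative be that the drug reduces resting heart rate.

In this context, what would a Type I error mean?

A Type I error would mean concluding that the drug reduces resting heart rate when in fact the drug has no effect on resting heart rate.

A Type I error is rejecting H₀ when H₀ is true.
Here that means concluding that the drug is effective when actually the drug has no effect on resting heart rate.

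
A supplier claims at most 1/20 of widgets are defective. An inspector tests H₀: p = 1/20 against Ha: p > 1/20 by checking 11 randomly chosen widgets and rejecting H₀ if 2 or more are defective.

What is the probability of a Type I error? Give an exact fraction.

The significance level is the probability, assuming p = 1/20, of seeing 2 or more defectives in 11 draws.
Computing the lower-tail complement: 1 − 18393198773403/20480000000000 = 2086801226597/20480000000000.

2086801226597/20480000000000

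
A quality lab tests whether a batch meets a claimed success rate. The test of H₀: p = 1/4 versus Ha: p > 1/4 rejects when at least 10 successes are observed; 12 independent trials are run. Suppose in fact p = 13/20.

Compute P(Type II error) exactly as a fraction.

Under the alternative p = 13/20, S ~ Binomial(12, 13/20); β is the probability the test does not reject, P(S < 10).
Equivalently, β = 1 − P(S ≥ 10) = 695265215827749/819200000000000.

695265215827749/819200000000000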